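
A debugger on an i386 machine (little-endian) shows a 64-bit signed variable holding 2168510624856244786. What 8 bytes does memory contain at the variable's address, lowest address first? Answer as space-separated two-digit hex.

32 82 37 8E EC 18 18 1E

2168510624856244786 in hexadecimal, padded to 64 bits, is 0x1E1818EC8E378232.
Split into bytes (most-significant first): 1E 18 18 EC 8E 37 82 32.
Little-endian: lowest address holds the least-significant byte.
So at ascending addresses the bytes are 32 82 37 8E EC 18 18 1E.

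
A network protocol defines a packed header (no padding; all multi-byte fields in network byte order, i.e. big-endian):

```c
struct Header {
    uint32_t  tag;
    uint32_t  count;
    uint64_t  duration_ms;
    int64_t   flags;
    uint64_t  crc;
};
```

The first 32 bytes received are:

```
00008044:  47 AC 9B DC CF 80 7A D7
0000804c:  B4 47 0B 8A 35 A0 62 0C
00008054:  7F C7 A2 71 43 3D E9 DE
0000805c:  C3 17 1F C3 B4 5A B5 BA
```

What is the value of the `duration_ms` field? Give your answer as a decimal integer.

12990364338406580748

`duration_ms` follows `tag` (4 B), `count` (4 B), so it starts at offset 4 + 4 = 8 and occupies 8 bytes.
Bytes at offsets 8..15: B4 47 0B 8A 35 A0 62 0C.
Big-endian: lowest address holds the most-significant byte.
The bytes are already most-significant first: 0xB4470B8A35A0620C.
0xB4470B8A35A0620C = 12990364338406580748.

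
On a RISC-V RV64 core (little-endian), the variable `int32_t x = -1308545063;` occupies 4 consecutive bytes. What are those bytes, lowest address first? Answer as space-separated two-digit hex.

D9 2F 01 B2

Two's complement of -1308545063 in 32 bits: 1308545063 = 0x4DFED027; invert → 0xB2012FD8; add 1 → 0xB2012FD9.
Split into bytes (most-significant first): B2 01 2F D9.
Little-endian: lowest address holds the least-significant byte.
So at ascending addresses the bytes are D9 2F 01 B2.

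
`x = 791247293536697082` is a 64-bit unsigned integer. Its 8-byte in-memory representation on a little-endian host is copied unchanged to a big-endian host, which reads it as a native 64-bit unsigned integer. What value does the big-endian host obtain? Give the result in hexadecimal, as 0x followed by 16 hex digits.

0xFA7ABEA43813FB0A

791247293536697082 in 64-bit hexadecimal is 0x0AFB1338A4BE7AFA.
Stored little-endian, the bytes at ascending addresses are FA 7A BE A4 38 13 FB 0A.
Read back as big-endian, the last byte is least significant, giving 0xFA7ABEA43813FB0A.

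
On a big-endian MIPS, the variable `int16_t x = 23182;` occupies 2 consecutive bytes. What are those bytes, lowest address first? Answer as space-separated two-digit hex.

23182 in hexadecimal, padded to 16 bits, is 0x5A8E.
Split into bytes (most-significant first): 5A 8E.
Big-endian stores the most-significant byte at the lowest address.
So the memory order matches the most-significant-first order: 5A 8E.

5A 8E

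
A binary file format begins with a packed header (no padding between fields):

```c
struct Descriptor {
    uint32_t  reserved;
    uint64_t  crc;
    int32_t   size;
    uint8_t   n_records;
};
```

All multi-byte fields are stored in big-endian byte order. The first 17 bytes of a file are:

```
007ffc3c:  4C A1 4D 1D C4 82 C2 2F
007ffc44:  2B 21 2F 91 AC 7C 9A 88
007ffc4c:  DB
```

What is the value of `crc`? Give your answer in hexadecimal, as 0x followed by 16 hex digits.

`crc` follows `reserved` (4 bytes), so it starts at byte offset 4 and occupies 8 bytes.
Bytes at offsets 4..11: C4 82 C2 2F 2B 21 2F 91.
In big-endian order the high byte comes first in memory.
The bytes are already most-significant first: 0xC482C22F2B212F91.

0xC482C22F2B212F91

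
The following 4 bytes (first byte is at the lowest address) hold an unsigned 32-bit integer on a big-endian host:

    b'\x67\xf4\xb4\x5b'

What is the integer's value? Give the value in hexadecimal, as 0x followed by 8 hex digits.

Big-endian: lowest address holds the most-significant byte.
The bytes are already most-significant first: 0x67F4B45B.

0x67F4B45B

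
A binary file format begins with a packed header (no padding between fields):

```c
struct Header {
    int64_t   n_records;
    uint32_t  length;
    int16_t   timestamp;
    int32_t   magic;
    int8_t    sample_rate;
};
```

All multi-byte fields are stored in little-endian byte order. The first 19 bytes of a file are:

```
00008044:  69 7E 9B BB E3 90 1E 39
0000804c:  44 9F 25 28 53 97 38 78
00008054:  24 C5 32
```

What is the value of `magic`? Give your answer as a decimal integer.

-987465672

`magic` follows `n_records` (8 B), `length` (4 B), `timestamp` (2 B), so it starts at offset 8 + 4 + 2 = 14 and occupies 4 bytes.
Bytes at offsets 14..17: 38 78 24 C5.
Little-endian stores the least-significant byte at the lowest address.
Reassemble most-significant byte first: C5 24 78 38 → 0xC5247838.
Top bit is set, so as a signed 32-bit value this is 0xC5247838 − 2^32 = -987465672.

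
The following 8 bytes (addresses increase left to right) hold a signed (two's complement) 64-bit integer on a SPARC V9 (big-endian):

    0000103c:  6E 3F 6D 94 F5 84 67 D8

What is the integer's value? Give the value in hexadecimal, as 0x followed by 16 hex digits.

Big-endian stores the most-significant byte at the lowest address.
The bytes are already most-significant first: 0x6E3F6D94F58467D8.

0x6E3F6D94F58467D8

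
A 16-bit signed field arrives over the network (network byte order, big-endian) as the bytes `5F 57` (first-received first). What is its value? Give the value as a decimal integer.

Big-endian stores the most-significant byte at the lowest address.
The bytes are already most-significant first: 0x5F57.
0x5F57 = 24407.

24407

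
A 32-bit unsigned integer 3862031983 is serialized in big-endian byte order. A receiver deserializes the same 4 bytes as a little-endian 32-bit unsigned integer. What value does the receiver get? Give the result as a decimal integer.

3862031983 in 32-bit hexadecimal is 0xE631EE6F.
Stored big-endian, the bytes at ascending addresses are E6 31 EE 6F.
Read back as little-endian, the first byte is least significant, giving 0x6FEE31E6.
0x6FEE31E6 = 1877881318.

1877881318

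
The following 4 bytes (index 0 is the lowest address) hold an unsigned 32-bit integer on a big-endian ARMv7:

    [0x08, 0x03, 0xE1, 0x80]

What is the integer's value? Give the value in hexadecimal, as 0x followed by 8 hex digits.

In big-endian order the high byte comes first in memory.
The bytes are already most-significant first: 0x0803E180.

0x0803E180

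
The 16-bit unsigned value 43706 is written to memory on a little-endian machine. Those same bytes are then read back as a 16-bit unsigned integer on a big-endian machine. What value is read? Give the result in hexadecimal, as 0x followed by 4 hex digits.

0xBAAA

43706 in 16-bit hexadecimal is 0xAABA.
Stored little-endian, the bytes at ascending addresses are BA AA.
Read back as big-endian, the last byte is least significant, giving 0xBAAA.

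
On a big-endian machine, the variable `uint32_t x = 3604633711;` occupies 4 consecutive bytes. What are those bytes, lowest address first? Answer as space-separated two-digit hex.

D6 DA 58 6F

3604633711 in hexadecimal, padded to 32 bits, is 0xD6DA586F.
Split into bytes (most-significant first): D6 DA 58 6F.
Big-endian stores the most-significant byte at the lowest address.
So the memory order matches the most-significant-first order: D6 DA 58 6F.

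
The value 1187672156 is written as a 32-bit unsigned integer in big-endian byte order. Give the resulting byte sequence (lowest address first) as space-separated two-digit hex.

1187672156 in hexadecimal, padded to 32 bits, is 0x46CA705C.
Split into bytes (most-significant first): 46 CA 70 5C.
Big-endian: lowest address holds the most-significant byte.
So the memory order matches the most-significant-first order: 46 CA 70 5C.

46 CA 70 5C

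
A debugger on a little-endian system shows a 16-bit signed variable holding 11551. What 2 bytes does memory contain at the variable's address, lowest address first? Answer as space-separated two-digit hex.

1F 2D

11551 in hexadecimal, padded to 16 bits, is 0x2D1F.
Split into bytes (most-significant first): 2D 1F.
Little-endian stores the least-significant byte at the lowest address.
So at ascending addresses the bytes are 1F 2D.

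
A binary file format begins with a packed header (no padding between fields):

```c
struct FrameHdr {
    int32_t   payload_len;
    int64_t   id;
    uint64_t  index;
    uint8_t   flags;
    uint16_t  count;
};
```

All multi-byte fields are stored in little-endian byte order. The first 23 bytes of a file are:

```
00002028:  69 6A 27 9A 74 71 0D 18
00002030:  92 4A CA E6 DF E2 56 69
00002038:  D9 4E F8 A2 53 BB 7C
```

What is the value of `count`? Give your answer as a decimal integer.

`count` follows `payload_len` (4 B), `id` (8 B), `index` (8 B), `flags` (1 B), so it starts at offset 4 + 8 + 8 + 1 = 21 and occupies 2 bytes.
Bytes at offsets 21..22: BB 7C.
Little-endian: lowest address holds the least-significant byte.
Reassemble most-significant byte first: 7C BB → 0x7CBB.
0x7CBB = 31931.

31931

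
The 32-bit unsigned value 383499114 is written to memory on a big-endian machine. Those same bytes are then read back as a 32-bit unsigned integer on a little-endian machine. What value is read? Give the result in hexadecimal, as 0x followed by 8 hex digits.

0x6ABBDB16

383499114 in 32-bit hexadecimal is 0x16DBBB6A.
Stored big-endian, the bytes at ascending addresses are 16 DB BB 6A.
Read back as little-endian, the first byte is least significant, giving 0x6ABBDB16.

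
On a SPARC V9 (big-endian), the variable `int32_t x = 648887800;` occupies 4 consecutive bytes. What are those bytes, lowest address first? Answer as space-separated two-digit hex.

648887800 in hexadecimal, padded to 32 bits, is 0x26AD3DF8.
Split into bytes (most-significant first): 26 AD 3D F8.
Big-endian stores the most-significant byte at the lowest address.
So the memory order matches the most-significant-first order: 26 AD 3D F8.

26 AD 3D F8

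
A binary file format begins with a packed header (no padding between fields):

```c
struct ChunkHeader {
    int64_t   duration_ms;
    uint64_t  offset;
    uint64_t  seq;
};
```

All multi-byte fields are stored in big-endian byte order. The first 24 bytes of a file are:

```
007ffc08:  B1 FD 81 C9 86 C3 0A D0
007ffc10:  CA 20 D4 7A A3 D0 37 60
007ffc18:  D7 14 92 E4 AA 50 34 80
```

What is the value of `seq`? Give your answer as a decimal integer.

15498173728496301184

`seq` follows `duration_ms` (8 B), `offset` (8 B), so it starts at offset 8 + 8 = 16 and occupies 8 bytes.
Bytes at offsets 16..23: D7 14 92 E4 AA 50 34 80.
In big-endian order the high byte comes first in memory.
The bytes are already most-significant first: 0xD71492E4AA503480.
0xD71492E4AA503480 = 15498173728496301184.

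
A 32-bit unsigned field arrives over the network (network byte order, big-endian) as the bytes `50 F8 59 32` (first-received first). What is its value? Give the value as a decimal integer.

1358453042

In big-endian order the high byte comes first in memory.
The bytes are already most-significant first: 0x50F85932.
0x50F85932 = 1358453042.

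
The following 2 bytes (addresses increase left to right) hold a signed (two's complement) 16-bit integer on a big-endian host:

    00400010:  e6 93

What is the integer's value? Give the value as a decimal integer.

In big-endian order the high byte comes first in memory.
The bytes are already most-significant first: 0xE693.
Top bit is set, so as a signed 16-bit value this is 0xE693 − 2^16 = -6509.

-6509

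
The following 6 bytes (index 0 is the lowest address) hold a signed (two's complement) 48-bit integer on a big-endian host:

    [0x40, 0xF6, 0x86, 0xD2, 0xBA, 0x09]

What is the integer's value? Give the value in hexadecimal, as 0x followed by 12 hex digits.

0x40F686D2BA09

Big-endian: lowest address holds the most-significant byte.
The bytes are already most-significant first: 0x40F686D2BA09.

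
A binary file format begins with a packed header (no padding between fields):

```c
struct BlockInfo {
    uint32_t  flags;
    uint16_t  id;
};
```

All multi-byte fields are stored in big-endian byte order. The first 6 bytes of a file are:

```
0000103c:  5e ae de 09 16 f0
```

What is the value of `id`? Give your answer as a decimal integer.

5872

`id` follows `flags` (4 bytes), so it starts at byte offset 4 and occupies 2 bytes.
Bytes at offsets 4..5: 16 F0.
In big-endian order the high byte comes first in memory.
The bytes are already most-significant first: 0x16F0.
0x16F0 = 5872.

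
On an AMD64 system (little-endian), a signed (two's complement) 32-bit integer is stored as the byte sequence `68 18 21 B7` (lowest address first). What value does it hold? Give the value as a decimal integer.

-1222567832

In little-endian order the low byte comes first in memory.
Reassemble most-significant byte first: B7 21 18 68 → 0xB7211868.
Top bit is set, so as a signed 32-bit value this is 0xB7211868 − 2^32 = -1222567832.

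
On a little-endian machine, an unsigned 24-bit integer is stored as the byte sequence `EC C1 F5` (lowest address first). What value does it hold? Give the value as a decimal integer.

16105964

Little-endian: lowest address holds the least-significant byte.
Reassemble most-significant byte first: F5 C1 EC → 0xF5C1EC.
0xF5C1EC = 16105964.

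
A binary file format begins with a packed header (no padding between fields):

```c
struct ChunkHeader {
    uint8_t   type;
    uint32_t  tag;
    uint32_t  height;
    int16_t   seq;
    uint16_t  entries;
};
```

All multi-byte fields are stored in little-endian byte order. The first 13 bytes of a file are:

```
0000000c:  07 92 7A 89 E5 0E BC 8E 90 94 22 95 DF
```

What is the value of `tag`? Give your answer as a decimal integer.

`tag` follows `type` (1 byte), so it starts at byte offset 1 and occupies 4 bytes.
Bytes at offsets 1..4: 92 7A 89 E5.
Little-endian stores the least-significant byte at the lowest address.
Reassemble most-significant byte first: E5 89 7A 92 → 0xE5897A92.
0xE5897A92 = 3850992274.

3850992274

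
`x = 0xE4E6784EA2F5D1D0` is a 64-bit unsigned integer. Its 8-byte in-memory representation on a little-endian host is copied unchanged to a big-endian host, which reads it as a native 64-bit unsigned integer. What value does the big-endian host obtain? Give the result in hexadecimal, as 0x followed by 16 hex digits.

Stored little-endian, the bytes at ascending addresses are D0 D1 F5 A2 4E 78 E6 E4.
Read back as big-endian, the last byte is least significant, giving 0xD0D1F5A24E78E6E4.

0xD0D1F5A24E78E6E4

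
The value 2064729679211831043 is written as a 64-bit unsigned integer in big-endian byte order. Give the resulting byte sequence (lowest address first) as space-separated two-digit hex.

2064729679211831043 in hexadecimal, padded to 64 bits, is 0x1CA764B42EA09F03.
Split into bytes (most-significant first): 1C A7 64 B4 2E A0 9F 03.
In big-endian order the high byte comes first in memory.
So the memory order matches the most-significant-first order: 1C A7 64 B4 2E A0 9F 03.

1C A7 64 B4 2E A0 9F 03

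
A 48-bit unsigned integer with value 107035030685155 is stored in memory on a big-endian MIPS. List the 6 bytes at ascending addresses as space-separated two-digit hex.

61 59 08 FB 85 E3

107035030685155 in hexadecimal, padded to 48 bits, is 0x615908FB85E3.
Split into bytes (most-significant first): 61 59 08 FB 85 E3.
Big-endian: lowest address holds the most-significant byte.
So the memory order matches the most-significant-first order: 61 59 08 FB 85 E3.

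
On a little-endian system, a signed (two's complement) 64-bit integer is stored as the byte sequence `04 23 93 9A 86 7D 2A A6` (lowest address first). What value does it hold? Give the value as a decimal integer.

-6473223497319243004

In little-endian order the low byte comes first in memory.
Reassemble most-significant byte first: A6 2A 7D 86 9A 93 23 04 → 0xA62A7D869A932304.
Top bit is set, so as a signed 64-bit value this is 0xA62A7D869A932304 − 2^64 = -6473223497319243004.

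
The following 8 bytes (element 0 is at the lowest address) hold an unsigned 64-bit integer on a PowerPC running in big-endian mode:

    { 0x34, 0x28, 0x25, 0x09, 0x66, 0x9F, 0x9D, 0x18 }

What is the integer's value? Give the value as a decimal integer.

In big-endian order the high byte comes first in memory.
The bytes are already most-significant first: 0x34282509669F9D18.
0x34282509669F9D18 = 3758294611347348760.

3758294611347348760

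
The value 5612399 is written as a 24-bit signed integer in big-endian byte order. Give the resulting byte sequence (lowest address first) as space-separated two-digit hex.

5612399 in hexadecimal, padded to 24 bits, is 0x55A36F.
Split into bytes (most-significant first): 55 A3 6F.
Big-endian: lowest address holds the most-significant byte.
So the memory order matches the most-significant-first order: 55 A3 6F.

55 A3 6F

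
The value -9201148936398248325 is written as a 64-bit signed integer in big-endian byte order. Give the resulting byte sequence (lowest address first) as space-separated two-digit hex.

80 4E F3 CA C8 84 E6 7B

Two's complement of -9201148936398248325 in 64 bits: 9201148936398248325 = 0x7FB10C35377B1985; invert → 0x804EF3CAC884E67A; add 1 → 0x804EF3CAC884E67B.
Split into bytes (most-significant first): 80 4E F3 CA C8 84 E6 7B.
In big-endian order the high byte comes first in memory.
So the memory order matches the most-significant-first order: 80 4E F3 CA C8 84 E6 7B.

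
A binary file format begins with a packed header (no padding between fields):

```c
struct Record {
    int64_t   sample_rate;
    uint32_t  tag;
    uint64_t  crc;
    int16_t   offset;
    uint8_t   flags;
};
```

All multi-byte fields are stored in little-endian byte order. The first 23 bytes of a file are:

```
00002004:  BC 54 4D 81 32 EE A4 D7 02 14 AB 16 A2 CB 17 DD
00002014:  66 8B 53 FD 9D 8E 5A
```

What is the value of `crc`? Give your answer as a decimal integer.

`crc` follows `sample_rate` (8 B), `tag` (4 B), so it starts at offset 8 + 4 = 12 and occupies 8 bytes.
Bytes at offsets 12..19: A2 CB 17 DD 66 8B 53 FD.
Little-endian: lowest address holds the least-significant byte.
Reassemble most-significant byte first: FD 53 8B 66 DD 17 CB A2 → 0xFD538B66DD17CBA2.
0xFD538B66DD17CBA2 = 18254086988575001506.

18254086988575001506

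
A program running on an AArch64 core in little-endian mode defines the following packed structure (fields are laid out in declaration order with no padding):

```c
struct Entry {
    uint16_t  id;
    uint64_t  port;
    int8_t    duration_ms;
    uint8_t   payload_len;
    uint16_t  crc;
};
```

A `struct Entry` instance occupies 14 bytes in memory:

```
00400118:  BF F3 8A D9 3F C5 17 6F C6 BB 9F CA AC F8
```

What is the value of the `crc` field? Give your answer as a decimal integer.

`crc` follows `id` (2 B), `port` (8 B), `duration_ms` (1 B), `payload_len` (1 B), so it starts at offset 2 + 8 + 1 + 1 = 12 and occupies 2 bytes.
Bytes at offsets 12..13: AC F8.
Little-endian: lowest address holds the least-significant byte.
Reassemble most-significant byte first: F8 AC → 0xF8AC.
0xF8AC = 63660.

63660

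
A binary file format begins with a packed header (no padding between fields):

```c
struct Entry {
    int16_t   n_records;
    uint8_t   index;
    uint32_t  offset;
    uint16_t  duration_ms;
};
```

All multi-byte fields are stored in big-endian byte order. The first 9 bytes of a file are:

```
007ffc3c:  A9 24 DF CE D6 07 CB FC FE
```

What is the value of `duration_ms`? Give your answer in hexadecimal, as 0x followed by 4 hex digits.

0xFCFE

`duration_ms` follows `n_records` (2 B), `index` (1 B), `offset` (4 B), so it starts at offset 2 + 1 + 4 = 7 and occupies 2 bytes.
Bytes at offsets 7..8: FC FE.
In big-endian order the high byte comes first in memory.
The bytes are already most-significant first: 0xFCFE.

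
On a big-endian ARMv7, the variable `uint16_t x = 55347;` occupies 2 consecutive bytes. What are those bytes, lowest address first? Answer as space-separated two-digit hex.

D8 33

55347 in hexadecimal, padded to 16 bits, is 0xD833.
Split into bytes (most-significant first): D8 33.
Big-endian: lowest address holds the most-significant byte.
So the memory order matches the most-significant-first order: D8 33.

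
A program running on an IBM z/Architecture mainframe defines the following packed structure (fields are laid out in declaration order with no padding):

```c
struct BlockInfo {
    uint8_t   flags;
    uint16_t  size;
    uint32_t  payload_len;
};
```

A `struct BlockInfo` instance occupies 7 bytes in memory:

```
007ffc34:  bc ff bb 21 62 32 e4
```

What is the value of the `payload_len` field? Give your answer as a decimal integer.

560083684

`payload_len` follows `flags` (1 B), `size` (2 B), so it starts at offset 1 + 2 = 3 and occupies 4 bytes.
Bytes at offsets 3..6: 21 62 32 E4.
Big-endian: lowest address holds the most-significant byte.
The bytes are already most-significant first: 0x216232E4.
0x216232E4 = 560083684.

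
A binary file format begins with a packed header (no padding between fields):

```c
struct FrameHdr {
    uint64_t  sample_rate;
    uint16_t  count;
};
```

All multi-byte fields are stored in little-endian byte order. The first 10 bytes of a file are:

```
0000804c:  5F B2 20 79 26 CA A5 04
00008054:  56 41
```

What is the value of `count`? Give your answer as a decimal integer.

`count` follows `sample_rate` (8 bytes), so it starts at byte offset 8 and occupies 2 bytes.
Bytes at offsets 8..9: 56 41.
In little-endian order the low byte comes first in memory.
Reassemble most-significant byte first: 41 56 → 0x4156.
0x4156 = 16726.

16726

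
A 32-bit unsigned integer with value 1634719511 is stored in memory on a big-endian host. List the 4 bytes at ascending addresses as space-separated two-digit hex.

61 6F D7 17

1634719511 in hexadecimal, padded to 32 bits, is 0x616FD717.
Split into bytes (most-significant first): 61 6F D7 17.
In big-endian order the high byte comes first in memory.
So the memory order matches the most-significant-first order: 61 6F D7 17.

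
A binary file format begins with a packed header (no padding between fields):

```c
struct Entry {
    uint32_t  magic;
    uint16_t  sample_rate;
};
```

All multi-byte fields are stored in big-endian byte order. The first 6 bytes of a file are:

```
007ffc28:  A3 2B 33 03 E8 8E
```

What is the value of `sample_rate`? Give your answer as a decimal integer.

59534

`sample_rate` follows `magic` (4 bytes), so it starts at byte offset 4 and occupies 2 bytes.
Bytes at offsets 4..5: E8 8E.
Big-endian: lowest address holds the most-significant byte.
The bytes are already most-significant first: 0xE88E.
0xE88E = 59534.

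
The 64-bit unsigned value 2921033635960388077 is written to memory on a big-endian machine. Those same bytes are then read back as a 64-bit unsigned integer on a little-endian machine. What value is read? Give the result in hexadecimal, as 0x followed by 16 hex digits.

2921033635960388077 in 64-bit hexadecimal is 0x2889989D9862F9ED.
Stored big-endian, the bytes at ascending addresses are 28 89 98 9D 98 62 F9 ED.
Read back as little-endian, the first byte is least significant, giving 0xEDF962989D988928.

0xEDF962989D988928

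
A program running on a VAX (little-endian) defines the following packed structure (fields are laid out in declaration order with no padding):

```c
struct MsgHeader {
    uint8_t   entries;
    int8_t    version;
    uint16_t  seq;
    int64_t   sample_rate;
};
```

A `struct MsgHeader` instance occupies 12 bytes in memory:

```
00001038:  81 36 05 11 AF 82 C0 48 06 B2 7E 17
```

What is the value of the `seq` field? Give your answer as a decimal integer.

`seq` follows `entries` (1 B), `version` (1 B), so it starts at offset 1 + 1 = 2 and occupies 2 bytes.
Bytes at offsets 2..3: 05 11.
In little-endian order the low byte comes first in memory.
Reassemble most-significant byte first: 11 05 → 0x1105.
0x1105 = 4357.

4357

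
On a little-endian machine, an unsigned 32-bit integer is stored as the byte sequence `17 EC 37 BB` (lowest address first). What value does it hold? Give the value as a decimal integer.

Little-endian: lowest address holds the least-significant byte.
Reassemble most-significant byte first: BB 37 EC 17 → 0xBB37EC17.
0xBB37EC17 = 3141004311.

3141004311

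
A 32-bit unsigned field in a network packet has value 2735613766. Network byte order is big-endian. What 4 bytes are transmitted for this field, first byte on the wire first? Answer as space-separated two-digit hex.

2735613766 in hexadecimal, padded to 32 bits, is 0xA30E2746.
Split into bytes (most-significant first): A3 0E 27 46.
Big-endian stores the most-significant byte at the lowest address.
So the memory order matches the most-significant-first order: A3 0E 27 46.

A3 0E 27 46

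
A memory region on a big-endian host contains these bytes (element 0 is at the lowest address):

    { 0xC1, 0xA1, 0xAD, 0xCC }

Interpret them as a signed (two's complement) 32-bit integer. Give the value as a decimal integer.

-1046368820

Big-endian: lowest address holds the most-significant byte.
The bytes are already most-significant first: 0xC1A1ADCC.
Top bit is set, so as a signed 32-bit value this is 0xC1A1ADCC − 2^32 = -1046368820.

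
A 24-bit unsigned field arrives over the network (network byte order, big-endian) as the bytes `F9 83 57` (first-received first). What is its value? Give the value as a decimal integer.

In big-endian order the high byte comes first in memory.
The bytes are already most-significant first: 0xF98357.
0xF98357 = 16352087.

16352087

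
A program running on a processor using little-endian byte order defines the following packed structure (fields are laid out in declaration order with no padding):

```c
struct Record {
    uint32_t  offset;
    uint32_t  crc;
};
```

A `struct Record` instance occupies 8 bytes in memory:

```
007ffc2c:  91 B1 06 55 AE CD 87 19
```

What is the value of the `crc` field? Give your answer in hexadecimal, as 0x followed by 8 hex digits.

0x1987CDAE

`crc` follows `offset` (4 bytes), so it starts at byte offset 4 and occupies 4 bytes.
Bytes at offsets 4..7: AE CD 87 19.
Little-endian: lowest address holds the least-significant byte.
Reassemble most-significant byte first: 19 87 CD AE → 0x1987CDAE.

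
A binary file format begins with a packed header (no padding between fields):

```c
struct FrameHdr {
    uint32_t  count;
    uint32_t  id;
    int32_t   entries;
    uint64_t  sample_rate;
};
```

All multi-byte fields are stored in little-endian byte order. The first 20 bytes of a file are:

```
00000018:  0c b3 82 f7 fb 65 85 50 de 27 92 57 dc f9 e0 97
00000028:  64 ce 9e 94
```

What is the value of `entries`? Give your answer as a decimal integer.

1469196254

`entries` follows `count` (4 B), `id` (4 B), so it starts at offset 4 + 4 = 8 and occupies 4 bytes.
Bytes at offsets 8..11: DE 27 92 57.
In little-endian order the low byte comes first in memory.
Reassemble most-significant byte first: 57 92 27 DE → 0x579227DE.
0x579227DE = 1469196254.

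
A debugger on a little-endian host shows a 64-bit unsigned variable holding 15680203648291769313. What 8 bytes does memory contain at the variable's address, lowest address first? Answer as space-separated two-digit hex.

E1 0B 37 0E 24 46 9B D9

15680203648291769313 in hexadecimal, padded to 64 bits, is 0xD99B46240E370BE1.
Split into bytes (most-significant first): D9 9B 46 24 0E 37 0B E1.
In little-endian order the low byte comes first in memory.
So at ascending addresses the bytes are E1 0B 37 0E 24 46 9B D9.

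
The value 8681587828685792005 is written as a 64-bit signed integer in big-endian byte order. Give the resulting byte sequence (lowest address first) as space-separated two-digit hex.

8681587828685792005 in hexadecimal, padded to 64 bits, is 0x787B3222172BE305.
Split into bytes (most-significant first): 78 7B 32 22 17 2B E3 05.
In big-endian order the high byte comes first in memory.
So the memory order matches the most-significant-first order: 78 7B 32 22 17 2B E3 05.

78 7B 32 22 17 2B E3 05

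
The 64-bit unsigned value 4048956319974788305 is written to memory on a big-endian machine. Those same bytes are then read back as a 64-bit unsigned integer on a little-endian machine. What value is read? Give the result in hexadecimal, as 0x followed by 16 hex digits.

0xD18C2B1B52C83038

4048956319974788305 in 64-bit hexadecimal is 0x3830C8521B2B8CD1.
Stored big-endian, the bytes at ascending addresses are 38 30 C8 52 1B 2B 8C D1.
Read back as little-endian, the first byte is least significant, giving 0xD18C2B1B52C83038.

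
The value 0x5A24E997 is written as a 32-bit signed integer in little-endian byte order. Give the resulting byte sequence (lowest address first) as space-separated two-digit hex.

97 E9 24 5A

Split into bytes (most-significant first): 5A 24 E9 97.
Little-endian: lowest address holds the least-significant byte.
So at ascending addresses the bytes are 97 E9 24 5A.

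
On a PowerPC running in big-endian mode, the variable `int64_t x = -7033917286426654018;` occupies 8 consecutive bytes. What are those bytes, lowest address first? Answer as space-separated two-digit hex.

9E 62 81 7E CB 0F 4A BE

Two's complement of -7033917286426654018 in 64 bits: 7033917286426654018 = 0x619D7E8134F0B542; invert → 0x9E62817ECB0F4ABD; add 1 → 0x9E62817ECB0F4ABE.
Split into bytes (most-significant first): 9E 62 81 7E CB 0F 4A BE.
In big-endian order the high byte comes first in memory.
So the memory order matches the most-significant-first order: 9E 62 81 7E CB 0F 4A BE.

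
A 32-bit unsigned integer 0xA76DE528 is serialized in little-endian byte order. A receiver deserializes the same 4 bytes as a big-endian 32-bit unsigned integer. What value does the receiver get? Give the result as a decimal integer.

686124455

Stored little-endian, the bytes at ascending addresses are 28 E5 6D A7.
Read back as big-endian, the last byte is least significant, giving 0x28E56DA7.
0x28E56DA7 = 686124455.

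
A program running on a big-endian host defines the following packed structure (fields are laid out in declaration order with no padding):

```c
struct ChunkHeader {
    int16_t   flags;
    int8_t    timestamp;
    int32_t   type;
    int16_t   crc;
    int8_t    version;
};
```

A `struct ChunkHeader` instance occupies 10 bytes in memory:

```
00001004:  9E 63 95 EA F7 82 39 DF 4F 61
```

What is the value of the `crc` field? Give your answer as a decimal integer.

-8369

`crc` follows `flags` (2 B), `timestamp` (1 B), `type` (4 B), so it starts at offset 2 + 1 + 4 = 7 and occupies 2 bytes.
Bytes at offsets 7..8: DF 4F.
In big-endian order the high byte comes first in memory.
The bytes are already most-significant first: 0xDF4F.
Top bit is set, so as a signed 16-bit value this is 0xDF4F − 2^16 = -8369.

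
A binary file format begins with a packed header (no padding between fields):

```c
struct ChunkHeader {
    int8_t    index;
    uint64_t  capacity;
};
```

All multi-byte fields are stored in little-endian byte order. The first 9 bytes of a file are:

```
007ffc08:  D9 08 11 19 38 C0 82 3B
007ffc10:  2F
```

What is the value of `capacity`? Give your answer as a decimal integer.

3403457705495040264

`capacity` follows `index` (1 byte), so it starts at byte offset 1 and occupies 8 bytes.
Bytes at offsets 1..8: 08 11 19 38 C0 82 3B 2F.
In little-endian order the low byte comes first in memory.
Reassemble most-significant byte first: 2F 3B 82 C0 38 19 11 08 → 0x2F3B82C038191108.
0x2F3B82C038191108 = 3403457705495040264.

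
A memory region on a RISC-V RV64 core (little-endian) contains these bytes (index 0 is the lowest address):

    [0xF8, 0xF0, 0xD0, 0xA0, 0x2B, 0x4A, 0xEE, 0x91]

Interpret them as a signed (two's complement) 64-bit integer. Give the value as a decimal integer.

-7931320342510767880

Little-endian stores the least-significant byte at the lowest address.
Reassemble most-significant byte first: 91 EE 4A 2B A0 D0 F0 F8 → 0x91EE4A2BA0D0F0F8.
Top bit is set, so as a signed 64-bit value this is 0x91EE4A2BA0D0F0F8 − 2^64 = -7931320342510767880.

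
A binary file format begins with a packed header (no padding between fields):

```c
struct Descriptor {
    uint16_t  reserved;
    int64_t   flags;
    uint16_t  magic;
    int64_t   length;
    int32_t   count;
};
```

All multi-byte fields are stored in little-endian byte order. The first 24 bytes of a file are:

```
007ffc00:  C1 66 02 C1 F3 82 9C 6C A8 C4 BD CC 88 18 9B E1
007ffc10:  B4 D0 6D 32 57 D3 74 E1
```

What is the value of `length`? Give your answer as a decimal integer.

`length` follows `reserved` (2 B), `flags` (8 B), `magic` (2 B), so it starts at offset 2 + 8 + 2 = 12 and occupies 8 bytes.
Bytes at offsets 12..19: 88 18 9B E1 B4 D0 6D 32.
Little-endian stores the least-significant byte at the lowest address.
Reassemble most-significant byte first: 32 6D D0 B4 E1 9B 18 88 → 0x326DD0B4E19B1888.
0x326DD0B4E19B1888 = 3633789949655586952.

3633789949655586952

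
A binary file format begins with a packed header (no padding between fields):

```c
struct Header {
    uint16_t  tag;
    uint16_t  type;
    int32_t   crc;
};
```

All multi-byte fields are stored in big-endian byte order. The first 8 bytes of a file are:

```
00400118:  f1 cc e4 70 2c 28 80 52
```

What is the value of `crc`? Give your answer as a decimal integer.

740851794

`crc` follows `tag` (2 B), `type` (2 B), so it starts at offset 2 + 2 = 4 and occupies 4 bytes.
Bytes at offsets 4..7: 2C 28 80 52.
Big-endian stores the most-significant byte at the lowest address.
The bytes are already most-significant first: 0x2C288052.
0x2C288052 = 740851794.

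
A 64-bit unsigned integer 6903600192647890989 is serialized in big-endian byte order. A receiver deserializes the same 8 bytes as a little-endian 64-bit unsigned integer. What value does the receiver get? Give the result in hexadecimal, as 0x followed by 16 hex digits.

0x2D881862CC83CE5F

6903600192647890989 in 64-bit hexadecimal is 0x5FCE83CC6218882D.
Stored big-endian, the bytes at ascending addresses are 5F CE 83 CC 62 18 88 2D.
Read back as little-endian, the first byte is least significant, giving 0x2D881862CC83CE5F.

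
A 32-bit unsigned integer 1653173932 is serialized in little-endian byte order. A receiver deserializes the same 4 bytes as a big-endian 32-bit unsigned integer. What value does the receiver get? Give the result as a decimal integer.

2892925282

1653173932 in 32-bit hexadecimal is 0x62896EAC.
Stored little-endian, the bytes at ascending addresses are AC 6E 89 62.
Read back as big-endian, the last byte is least significant, giving 0xAC6E8962.
0xAC6E8962 = 2892925282.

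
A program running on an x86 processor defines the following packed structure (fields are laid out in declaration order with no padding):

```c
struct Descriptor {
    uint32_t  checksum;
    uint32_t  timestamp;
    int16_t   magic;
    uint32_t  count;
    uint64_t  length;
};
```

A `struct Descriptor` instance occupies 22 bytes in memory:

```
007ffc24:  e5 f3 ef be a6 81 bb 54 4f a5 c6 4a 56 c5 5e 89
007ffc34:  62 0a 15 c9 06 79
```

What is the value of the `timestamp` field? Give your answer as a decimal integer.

1421574566

`timestamp` follows `checksum` (4 bytes), so it starts at byte offset 4 and occupies 4 bytes.
Bytes at offsets 4..7: A6 81 BB 54.
Little-endian: lowest address holds the least-significant byte.
Reassemble most-significant byte first: 54 BB 81 A6 → 0x54BB81A6.
0x54BB81A6 = 1421574566.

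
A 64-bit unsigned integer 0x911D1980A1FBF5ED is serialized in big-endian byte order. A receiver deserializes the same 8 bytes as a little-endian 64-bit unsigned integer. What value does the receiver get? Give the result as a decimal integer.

17146887827340467601

Stored big-endian, the bytes at ascending addresses are 91 1D 19 80 A1 FB F5 ED.
Read back as little-endian, the first byte is least significant, giving 0xEDF5FBA180191D91.
0xEDF5FBA180191D91 = 17146887827340467601.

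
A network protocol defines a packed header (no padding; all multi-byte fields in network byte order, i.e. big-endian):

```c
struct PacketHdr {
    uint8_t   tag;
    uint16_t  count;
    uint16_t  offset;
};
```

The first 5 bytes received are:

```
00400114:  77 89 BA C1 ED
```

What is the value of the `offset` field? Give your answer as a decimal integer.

49645

`offset` follows `tag` (1 B), `count` (2 B), so it starts at offset 1 + 2 = 3 and occupies 2 bytes.
Bytes at offsets 3..4: C1 ED.
Big-endian stores the most-significant byte at the lowest address.
The bytes are already most-significant first: 0xC1ED.
0xC1ED = 49645.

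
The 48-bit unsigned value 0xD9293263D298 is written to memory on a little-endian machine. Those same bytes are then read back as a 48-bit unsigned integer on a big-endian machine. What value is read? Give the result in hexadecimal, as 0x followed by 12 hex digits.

Stored little-endian, the bytes at ascending addresses are 98 D2 63 32 29 D9.
Read back as big-endian, the last byte is least significant, giving 0x98D2633229D9.

0x98D2633229D9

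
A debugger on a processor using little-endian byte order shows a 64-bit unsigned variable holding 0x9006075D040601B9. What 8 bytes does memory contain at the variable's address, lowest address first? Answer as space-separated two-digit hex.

Split into bytes (most-significant first): 90 06 07 5D 04 06 01 B9.
Little-endian: lowest address holds the least-significant byte.
So at ascending addresses the bytes are B9 01 06 04 5D 07 06 90.

B9 01 06 04 5D 07 06 90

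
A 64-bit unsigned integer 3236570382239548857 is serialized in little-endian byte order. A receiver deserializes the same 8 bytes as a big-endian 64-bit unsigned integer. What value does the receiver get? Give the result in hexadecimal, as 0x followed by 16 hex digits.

0xB945F0539D9BEA2C

3236570382239548857 in 64-bit hexadecimal is 0x2CEA9B9D53F045B9.
Stored little-endian, the bytes at ascending addresses are B9 45 F0 53 9D 9B EA 2C.
Read back as big-endian, the last byte is least significant, giving 0xB945F0539D9BEA2C.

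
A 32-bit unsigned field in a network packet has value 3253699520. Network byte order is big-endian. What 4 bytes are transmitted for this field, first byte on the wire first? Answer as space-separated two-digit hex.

C1 EF 83 C0

3253699520 in hexadecimal, padded to 32 bits, is 0xC1EF83C0.
Split into bytes (most-significant first): C1 EF 83 C0.
Big-endian: lowest address holds the most-significant byte.
So the memory order matches the most-significant-first order: C1 EF 83 C0.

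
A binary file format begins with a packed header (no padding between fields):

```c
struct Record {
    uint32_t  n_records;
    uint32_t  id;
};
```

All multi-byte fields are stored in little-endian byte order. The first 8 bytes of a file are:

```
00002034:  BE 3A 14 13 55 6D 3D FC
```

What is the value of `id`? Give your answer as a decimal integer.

4231884117

`id` follows `n_records` (4 bytes), so it starts at byte offset 4 and occupies 4 bytes.
Bytes at offsets 4..7: 55 6D 3D FC.
Little-endian: lowest address holds the least-significant byte.
Reassemble most-significant byte first: FC 3D 6D 55 → 0xFC3D6D55.
0xFC3D6D55 = 4231884117.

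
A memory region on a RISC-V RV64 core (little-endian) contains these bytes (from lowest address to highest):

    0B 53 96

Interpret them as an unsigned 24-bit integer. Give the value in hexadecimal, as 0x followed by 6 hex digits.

Little-endian: lowest address holds the least-significant byte.
Reassemble most-significant byte first: 96 53 0B → 0x96530B.

0x96530B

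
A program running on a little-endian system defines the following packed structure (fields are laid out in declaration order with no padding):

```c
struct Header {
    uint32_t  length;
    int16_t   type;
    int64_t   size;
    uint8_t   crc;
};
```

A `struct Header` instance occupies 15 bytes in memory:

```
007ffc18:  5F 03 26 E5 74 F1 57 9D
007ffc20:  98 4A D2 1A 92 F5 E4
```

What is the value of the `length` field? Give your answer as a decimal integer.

3844473695

`length` is the first field, at byte offset 0, occupying 4 bytes.
Bytes at offsets 0..3: 5F 03 26 E5.
Little-endian: lowest address holds the least-significant byte.
Reassemble most-significant byte first: E5 26 03 5F → 0xE526035F.
0xE526035F = 3844473695.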